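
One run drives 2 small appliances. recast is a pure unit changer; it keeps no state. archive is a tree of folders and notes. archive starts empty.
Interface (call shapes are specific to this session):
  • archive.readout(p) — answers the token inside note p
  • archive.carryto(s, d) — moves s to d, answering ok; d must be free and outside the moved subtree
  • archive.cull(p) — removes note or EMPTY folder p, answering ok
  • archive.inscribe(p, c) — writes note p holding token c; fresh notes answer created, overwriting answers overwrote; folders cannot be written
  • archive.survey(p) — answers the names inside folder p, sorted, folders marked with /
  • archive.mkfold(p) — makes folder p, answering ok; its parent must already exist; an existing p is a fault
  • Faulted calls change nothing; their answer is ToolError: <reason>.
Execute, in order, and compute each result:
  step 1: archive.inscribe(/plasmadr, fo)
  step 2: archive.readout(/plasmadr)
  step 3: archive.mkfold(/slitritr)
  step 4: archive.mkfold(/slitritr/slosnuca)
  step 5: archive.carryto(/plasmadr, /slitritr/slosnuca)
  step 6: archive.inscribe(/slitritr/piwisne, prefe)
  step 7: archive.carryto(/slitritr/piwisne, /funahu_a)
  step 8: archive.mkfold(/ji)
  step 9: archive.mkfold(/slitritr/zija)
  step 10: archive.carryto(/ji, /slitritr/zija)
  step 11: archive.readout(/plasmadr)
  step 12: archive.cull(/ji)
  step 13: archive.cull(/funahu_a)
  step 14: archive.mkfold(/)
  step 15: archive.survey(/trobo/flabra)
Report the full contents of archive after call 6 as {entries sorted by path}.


>>> inscribe p='/plasmadr' c='fo'
:: created
>>> readout p='/plasmadr'
:: fo
>>> mkfold p='/slitritr'
:: ok
>>> mkfold p='/slitritr/slosnuca'
:: ok
>>> carryto s='/plasmadr' d='/slitritr/slosnuca'
:: ToolError: exists
>>> inscribe p='/slitritr/piwisne' c='prefe'
:: created
>>> carryto s='/slitritr/piwisne' d='/funahu_a'
:: ok
>>> mkfold p='/ji'
:: ok
>>> mkfold p='/slitritr/zija'
:: ok
>>> carryto s='/ji' d='/slitritr/zija'
:: ToolError: exists
>>> readout p='/plasmadr'
:: fo
>>> cull p='/ji'
:: ok
>>> cull p='/funahu_a'
:: ok
>>> mkfold p='/'
:: ToolError: exists
>>> survey p='/trobo/flabra'
:: ToolError: not found

Answer: {plasmadr=fo, slitritr/, slitritr/piwisne=prefe, slitritr/slosnuca/}


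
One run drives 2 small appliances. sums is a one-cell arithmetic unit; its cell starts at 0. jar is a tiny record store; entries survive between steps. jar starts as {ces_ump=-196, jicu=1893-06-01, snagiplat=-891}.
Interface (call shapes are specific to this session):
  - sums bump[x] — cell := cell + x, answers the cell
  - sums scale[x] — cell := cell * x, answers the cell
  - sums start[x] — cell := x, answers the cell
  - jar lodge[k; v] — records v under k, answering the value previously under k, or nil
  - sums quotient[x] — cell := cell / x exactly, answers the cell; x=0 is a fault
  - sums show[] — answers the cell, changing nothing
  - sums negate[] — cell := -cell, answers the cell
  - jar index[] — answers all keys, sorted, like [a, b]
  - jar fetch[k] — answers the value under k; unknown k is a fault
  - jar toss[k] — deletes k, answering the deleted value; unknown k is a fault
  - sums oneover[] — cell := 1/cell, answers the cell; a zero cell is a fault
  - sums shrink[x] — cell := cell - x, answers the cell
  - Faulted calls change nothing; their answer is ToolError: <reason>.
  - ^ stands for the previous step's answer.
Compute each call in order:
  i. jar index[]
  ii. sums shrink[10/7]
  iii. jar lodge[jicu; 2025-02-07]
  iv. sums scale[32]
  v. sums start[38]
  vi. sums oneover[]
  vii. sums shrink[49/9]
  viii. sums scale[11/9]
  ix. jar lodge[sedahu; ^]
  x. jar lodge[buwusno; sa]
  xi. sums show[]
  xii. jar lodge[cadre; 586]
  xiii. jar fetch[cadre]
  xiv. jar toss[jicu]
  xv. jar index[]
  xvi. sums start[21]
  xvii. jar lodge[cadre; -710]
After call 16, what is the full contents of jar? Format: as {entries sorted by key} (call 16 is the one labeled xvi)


# 1. jar index() ~> [ces_ump, jicu, snagiplat]
# 2. sums shrink(x→10/7) ~> -10/7
# 3. jar lodge(k→jicu, v→2025-02-07) ~> 1893-06-01
# 4. sums scale(x→32) ~> -320/7
# 5. sums start(x→38) ~> 38
# 6. sums oneover() ~> 1/38
# 7. sums shrink(x→49/9) ~> -1853/342
# 8. sums scale(x→11/9) ~> -20383/3078
# 9. jar lodge(k→sedahu, v→^) ~> nil
# 10. jar lodge(k→buwusno, v→sa) ~> nil
# 11. sums show() ~> -20383/3078
# 12. jar lodge(k→cadre, v→586) ~> nil
# 13. jar fetch(k→cadre) ~> 586
# 14. jar toss(k→jicu) ~> 2025-02-07
# 15. jar index() ~> [buwusno, cadre, ces_ump, sedahu, snagiplat]
# 16. sums start(x→21) ~> 21
# 17. jar lodge(k→cadre, v→-710) ~> 586

Answer: {buwusno=sa, cadre=586, ces_ump=-196, sedahu=-20383/3078, snagiplat=-891}


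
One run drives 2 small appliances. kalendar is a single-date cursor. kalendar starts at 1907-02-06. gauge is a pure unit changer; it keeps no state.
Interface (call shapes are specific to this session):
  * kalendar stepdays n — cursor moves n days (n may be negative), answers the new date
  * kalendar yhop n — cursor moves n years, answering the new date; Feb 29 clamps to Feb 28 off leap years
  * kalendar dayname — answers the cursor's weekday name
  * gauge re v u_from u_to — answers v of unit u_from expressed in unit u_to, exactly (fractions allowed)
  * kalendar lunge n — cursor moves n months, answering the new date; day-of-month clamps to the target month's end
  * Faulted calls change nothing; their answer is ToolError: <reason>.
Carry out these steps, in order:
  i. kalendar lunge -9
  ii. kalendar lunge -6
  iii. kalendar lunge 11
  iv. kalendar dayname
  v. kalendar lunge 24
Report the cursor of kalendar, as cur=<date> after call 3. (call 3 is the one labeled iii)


Answer: cur=1906-10-06

Derivation:
-> kalendar lunge(n: -9)
<- 1906-05-06
-> kalendar lunge(n: -6)
<- 1905-11-06
-> kalendar lunge(n: 11)
<- 1906-10-06
-> kalendar dayname()
<- Saturday
-> kalendar lunge(n: 24)
<- 1908-10-06


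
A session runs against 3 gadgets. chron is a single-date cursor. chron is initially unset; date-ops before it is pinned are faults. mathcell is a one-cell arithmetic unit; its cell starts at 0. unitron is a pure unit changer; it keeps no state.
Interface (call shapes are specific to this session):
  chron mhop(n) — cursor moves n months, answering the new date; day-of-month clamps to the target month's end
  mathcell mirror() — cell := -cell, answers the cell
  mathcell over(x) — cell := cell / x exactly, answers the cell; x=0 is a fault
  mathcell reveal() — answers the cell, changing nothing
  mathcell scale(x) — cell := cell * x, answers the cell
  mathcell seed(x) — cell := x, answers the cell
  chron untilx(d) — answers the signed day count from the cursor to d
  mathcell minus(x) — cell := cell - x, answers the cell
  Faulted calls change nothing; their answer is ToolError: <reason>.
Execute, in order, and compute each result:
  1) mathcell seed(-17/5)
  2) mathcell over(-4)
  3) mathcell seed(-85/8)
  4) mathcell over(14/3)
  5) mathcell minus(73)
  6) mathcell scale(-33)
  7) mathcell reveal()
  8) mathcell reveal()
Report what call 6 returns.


% mathcell seed x='-17/5'
:: -17/5
% mathcell over x='-4'
:: 17/20
% mathcell seed x='-85/8'
:: -85/8
% mathcell over x='14/3'
:: -255/112
% mathcell minus x='73'
:: -8431/112
% mathcell scale x='-33'
:: 278223/112
% mathcell reveal
:: 278223/112
% mathcell reveal
:: 278223/112

Answer: 278223/112


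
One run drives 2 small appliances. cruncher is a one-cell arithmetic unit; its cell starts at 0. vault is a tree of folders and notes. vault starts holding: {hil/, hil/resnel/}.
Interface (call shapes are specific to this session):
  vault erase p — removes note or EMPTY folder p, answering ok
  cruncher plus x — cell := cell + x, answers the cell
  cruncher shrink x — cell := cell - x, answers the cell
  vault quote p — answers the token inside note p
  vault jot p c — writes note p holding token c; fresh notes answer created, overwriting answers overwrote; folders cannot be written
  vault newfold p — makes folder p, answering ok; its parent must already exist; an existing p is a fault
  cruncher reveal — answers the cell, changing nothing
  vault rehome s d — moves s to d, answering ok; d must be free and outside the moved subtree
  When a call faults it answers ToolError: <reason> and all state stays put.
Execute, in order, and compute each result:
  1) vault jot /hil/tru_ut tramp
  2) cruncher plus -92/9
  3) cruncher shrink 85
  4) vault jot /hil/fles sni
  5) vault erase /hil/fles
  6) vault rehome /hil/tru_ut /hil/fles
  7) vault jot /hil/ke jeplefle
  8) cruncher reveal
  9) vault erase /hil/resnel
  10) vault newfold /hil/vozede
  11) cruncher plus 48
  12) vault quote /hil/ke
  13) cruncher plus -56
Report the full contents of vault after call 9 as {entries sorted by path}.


Answer: {hil/, hil/fles=tramp, hil/ke=jeplefle}

Derivation:
>> vault jot(p='/hil/tru_ut', c='tramp')
<< created
>> cruncher plus(x='-92/9')
<< -92/9
>> cruncher shrink(x='85')
<< -857/9
>> vault jot(p='/hil/fles', c='sni')
<< created
>> vault erase(p='/hil/fles')
<< ok
>> vault rehome(s='/hil/tru_ut', d='/hil/fles')
<< ok
>> vault jot(p='/hil/ke', c='jeplefle')
<< created
>> cruncher reveal()
<< -857/9
>> vault erase(p='/hil/resnel')
<< ok
>> vault newfold(p='/hil/vozede')
<< ok
>> cruncher plus(x='48')
<< -425/9
>> vault quote(p='/hil/ke')
<< jeplefle
>> cruncher plus(x='-56')
<< -929/9


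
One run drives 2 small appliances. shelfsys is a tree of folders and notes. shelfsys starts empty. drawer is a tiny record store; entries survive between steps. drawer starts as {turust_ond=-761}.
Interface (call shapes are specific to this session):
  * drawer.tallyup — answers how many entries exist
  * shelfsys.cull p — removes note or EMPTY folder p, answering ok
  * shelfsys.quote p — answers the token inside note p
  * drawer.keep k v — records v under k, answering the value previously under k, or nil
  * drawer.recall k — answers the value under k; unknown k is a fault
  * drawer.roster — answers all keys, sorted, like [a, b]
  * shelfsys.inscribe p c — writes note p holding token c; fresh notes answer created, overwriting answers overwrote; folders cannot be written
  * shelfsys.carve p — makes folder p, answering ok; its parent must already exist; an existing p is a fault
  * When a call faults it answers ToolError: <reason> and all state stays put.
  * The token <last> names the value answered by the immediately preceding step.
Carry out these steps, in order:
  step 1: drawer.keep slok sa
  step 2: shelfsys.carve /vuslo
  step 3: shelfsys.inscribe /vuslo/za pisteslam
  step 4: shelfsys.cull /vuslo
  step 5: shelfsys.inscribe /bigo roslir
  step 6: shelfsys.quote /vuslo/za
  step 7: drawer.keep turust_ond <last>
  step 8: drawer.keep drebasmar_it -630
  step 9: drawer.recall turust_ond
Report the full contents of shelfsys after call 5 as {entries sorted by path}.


Act: keep[k='slok'; v='sa']
Obs: nil
Act: carve[p='/vuslo']
Obs: ok
Act: inscribe[p='/vuslo/za'; c='pisteslam']
Obs: created
Act: cull[p='/vuslo']
Obs: ToolError: not empty
Act: inscribe[p='/bigo'; c='roslir']
Obs: created
Act: quote[p='/vuslo/za']
Obs: pisteslam
Act: keep[k='turust_ond'; v='<last>']
Obs: -761
Act: keep[k='drebasmar_it'; v='-630']
Obs: nil
Act: recall[k='turust_ond']
Obs: pisteslam

Answer: {bigo=roslir, vuslo/, vuslo/za=pisteslam}


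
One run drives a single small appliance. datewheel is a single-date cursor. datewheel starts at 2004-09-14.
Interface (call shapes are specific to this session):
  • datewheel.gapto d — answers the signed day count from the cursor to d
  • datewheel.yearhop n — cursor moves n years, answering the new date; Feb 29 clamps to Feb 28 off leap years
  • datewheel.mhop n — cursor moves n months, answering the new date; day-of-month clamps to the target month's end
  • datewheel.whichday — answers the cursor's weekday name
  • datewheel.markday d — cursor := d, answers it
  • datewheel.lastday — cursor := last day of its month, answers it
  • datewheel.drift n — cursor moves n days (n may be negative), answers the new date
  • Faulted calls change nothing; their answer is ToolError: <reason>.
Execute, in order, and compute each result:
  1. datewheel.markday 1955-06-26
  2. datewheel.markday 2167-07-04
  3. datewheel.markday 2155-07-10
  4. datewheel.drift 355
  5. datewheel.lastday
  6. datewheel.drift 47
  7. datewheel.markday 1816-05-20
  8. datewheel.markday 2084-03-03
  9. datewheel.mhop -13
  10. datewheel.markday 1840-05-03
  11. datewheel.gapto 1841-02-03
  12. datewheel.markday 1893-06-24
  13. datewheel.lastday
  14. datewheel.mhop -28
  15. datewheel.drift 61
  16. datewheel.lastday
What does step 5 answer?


Answer: 2156-06-30

Derivation:
Using datewheel.markday with d: 1955-06-26, giving 1955-06-26.
Invoking datewheel.markday with d: 2167-07-04: 2167-07-04.
I run datewheel.markday with d: 2155-07-10, yielding 2155-07-10.
I invoke datewheel.drift with n: 355, which returns 2156-06-29.
Using datewheel.lastday, and get 2156-06-30.
Next I call datewheel.drift with n: 47: 2156-08-16.
Calling datewheel.markday with d: 1816-05-20, and observe 1816-05-20.
Invoking datewheel.markday with d: 2084-03-03, yielding 2084-03-03.
I try datewheel.mhop with n: -13, → 2083-02-03.
I call datewheel.markday with d: 1840-05-03, yielding 1840-05-03.
I try datewheel.gapto with d: 1841-02-03, → 276.
I call datewheel.markday with d: 1893-06-24, and see 1893-06-24.
Invoking datewheel.lastday: 1893-06-30.
Now I run datewheel.mhop with n: -28: 1891-02-28.
Next I call datewheel.drift with n: 61, and get 1891-04-30.
Now I run datewheel.lastday(), and observe 1891-04-30.


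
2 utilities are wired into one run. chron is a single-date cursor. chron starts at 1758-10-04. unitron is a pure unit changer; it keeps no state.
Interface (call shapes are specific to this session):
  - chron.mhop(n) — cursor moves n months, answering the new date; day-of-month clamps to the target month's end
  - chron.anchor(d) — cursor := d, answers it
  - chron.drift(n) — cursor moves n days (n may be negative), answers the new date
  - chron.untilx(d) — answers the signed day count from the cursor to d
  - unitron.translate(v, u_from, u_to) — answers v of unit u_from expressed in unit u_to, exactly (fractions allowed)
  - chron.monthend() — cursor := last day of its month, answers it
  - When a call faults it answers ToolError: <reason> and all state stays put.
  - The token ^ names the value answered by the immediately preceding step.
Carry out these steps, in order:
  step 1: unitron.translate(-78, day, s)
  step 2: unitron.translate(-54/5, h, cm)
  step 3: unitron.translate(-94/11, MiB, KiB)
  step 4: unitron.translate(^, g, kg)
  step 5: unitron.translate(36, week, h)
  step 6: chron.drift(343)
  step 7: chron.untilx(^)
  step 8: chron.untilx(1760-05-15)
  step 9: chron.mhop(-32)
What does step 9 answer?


==> translate(v→-78, u_from→day, u_to→s)
<== -6739200
==> translate(v→-54/5, u_from→h, u_to→cm)
<== ToolError: incompatible units
==> translate(v→-94/11, u_from→MiB, u_to→KiB)
<== -96256/11
==> translate(v→^, u_from→g, u_to→kg)
<== -12032/1375
==> translate(v→36, u_from→week, u_to→h)
<== 6048
==> drift(n→343)
<== 1759-09-12
==> untilx(d→^)
<== 0
==> untilx(d→1760-05-15)
<== 246
==> mhop(n→-32)
<== 1757-01-12

Answer: 1757-01-12


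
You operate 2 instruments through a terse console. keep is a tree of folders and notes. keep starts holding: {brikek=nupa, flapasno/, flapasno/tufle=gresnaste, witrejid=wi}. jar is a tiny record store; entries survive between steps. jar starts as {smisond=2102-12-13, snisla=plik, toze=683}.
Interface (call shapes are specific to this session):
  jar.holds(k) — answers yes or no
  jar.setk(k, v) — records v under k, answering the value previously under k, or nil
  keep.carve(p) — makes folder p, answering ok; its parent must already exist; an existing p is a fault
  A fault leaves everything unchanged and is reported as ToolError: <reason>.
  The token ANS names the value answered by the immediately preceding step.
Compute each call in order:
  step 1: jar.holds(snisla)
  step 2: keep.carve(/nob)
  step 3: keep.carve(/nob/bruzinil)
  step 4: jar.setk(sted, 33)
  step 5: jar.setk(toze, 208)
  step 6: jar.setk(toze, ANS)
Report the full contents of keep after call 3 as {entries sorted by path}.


// holds(snisla) => yes
// carve(/nob) => ok
// carve(/nob/bruzinil) => ok
// setk(sted, 33) => nil
// setk(toze, 208) => 683
// setk(toze, ANS) => 208

Answer: {brikek=nupa, flapasno/, flapasno/tufle=gresnaste, nob/, nob/bruzinil/, witrejid=wi}


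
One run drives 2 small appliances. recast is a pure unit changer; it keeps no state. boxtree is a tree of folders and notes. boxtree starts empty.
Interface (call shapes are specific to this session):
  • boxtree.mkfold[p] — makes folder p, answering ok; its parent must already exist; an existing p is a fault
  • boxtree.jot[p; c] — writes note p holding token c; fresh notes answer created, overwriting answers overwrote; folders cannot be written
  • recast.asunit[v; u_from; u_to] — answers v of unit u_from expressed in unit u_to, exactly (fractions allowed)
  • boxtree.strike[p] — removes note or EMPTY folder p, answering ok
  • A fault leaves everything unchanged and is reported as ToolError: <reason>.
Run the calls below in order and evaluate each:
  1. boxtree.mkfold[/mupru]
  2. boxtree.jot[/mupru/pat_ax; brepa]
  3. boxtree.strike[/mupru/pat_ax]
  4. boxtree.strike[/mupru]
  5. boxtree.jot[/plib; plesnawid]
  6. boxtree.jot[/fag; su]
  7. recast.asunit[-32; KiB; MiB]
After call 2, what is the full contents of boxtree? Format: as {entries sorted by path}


>> mkfold(p=/mupru)
<< ok
>> jot(p=/mupru/pat_ax, c=brepa)
<< created
>> strike(p=/mupru/pat_ax)
<< ok
>> strike(p=/mupru)
<< ok
>> jot(p=/plib, c=plesnawid)
<< created
>> jot(p=/fag, c=su)
<< created
>> asunit(v=-32, u_from=KiB, u_to=MiB)
<< -1/32

Answer: {mupru/, mupru/pat_ax=brepa}


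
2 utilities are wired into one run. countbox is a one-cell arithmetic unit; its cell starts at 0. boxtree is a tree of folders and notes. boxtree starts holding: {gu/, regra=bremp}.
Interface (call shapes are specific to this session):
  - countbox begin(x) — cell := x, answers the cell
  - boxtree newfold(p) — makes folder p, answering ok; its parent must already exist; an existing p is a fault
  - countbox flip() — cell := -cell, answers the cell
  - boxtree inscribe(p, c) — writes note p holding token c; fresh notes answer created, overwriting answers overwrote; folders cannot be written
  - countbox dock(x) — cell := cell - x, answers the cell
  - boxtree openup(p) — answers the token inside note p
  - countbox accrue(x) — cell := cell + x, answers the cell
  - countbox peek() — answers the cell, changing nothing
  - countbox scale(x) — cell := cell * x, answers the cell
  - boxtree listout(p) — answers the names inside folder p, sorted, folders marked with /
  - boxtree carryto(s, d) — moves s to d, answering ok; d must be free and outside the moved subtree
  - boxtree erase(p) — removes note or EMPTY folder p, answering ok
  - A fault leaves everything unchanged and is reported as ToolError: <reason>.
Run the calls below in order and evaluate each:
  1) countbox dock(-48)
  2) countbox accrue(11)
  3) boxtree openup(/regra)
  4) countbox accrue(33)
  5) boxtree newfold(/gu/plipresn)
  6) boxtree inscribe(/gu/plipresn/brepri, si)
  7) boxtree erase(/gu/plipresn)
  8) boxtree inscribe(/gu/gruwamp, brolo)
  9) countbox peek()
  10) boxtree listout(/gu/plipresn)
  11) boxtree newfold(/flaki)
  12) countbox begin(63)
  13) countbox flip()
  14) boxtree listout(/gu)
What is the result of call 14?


Answer: [gruwamp, plipresn/]

Derivation:
Now I run countbox dock passing -48, and observe 48.
Then countbox accrue passing 11, — result: 59.
I run boxtree openup passing /regra, and observe bremp.
Invoking countbox accrue passing 33: 92.
Next I call boxtree newfold passing /gu/plipresn, giving ok.
Next I call boxtree inscribe passing /gu/plipresn/brepri, si, and observe created.
I run boxtree erase passing /gu/plipresn, and get ToolError: not empty.
I call boxtree inscribe passing /gu/gruwamp, brolo, which returns created.
I run countbox peek, yielding 92.
Calling boxtree listout passing /gu/plipresn, and see [brepri].
I invoke boxtree newfold passing /flaki, — result: ok.
Calling countbox begin passing 63, yielding 63.
I invoke countbox flip, and observe -63.
Next I call boxtree listout passing /gu, — result: [gruwamp, plipresn/].


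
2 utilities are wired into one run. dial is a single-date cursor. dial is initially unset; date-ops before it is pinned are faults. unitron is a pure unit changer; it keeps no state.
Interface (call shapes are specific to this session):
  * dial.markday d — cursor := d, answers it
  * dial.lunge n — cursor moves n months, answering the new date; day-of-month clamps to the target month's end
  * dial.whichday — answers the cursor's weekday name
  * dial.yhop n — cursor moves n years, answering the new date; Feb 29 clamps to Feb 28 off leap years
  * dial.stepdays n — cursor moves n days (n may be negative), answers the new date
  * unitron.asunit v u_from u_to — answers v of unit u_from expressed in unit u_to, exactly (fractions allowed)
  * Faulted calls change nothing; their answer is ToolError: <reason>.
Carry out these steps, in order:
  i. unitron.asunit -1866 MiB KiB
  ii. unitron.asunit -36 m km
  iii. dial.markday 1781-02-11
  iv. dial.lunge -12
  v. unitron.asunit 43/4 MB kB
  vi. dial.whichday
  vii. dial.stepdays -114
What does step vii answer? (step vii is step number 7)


Answer: 1779-10-20

Derivation:
I call unitron.asunit passing v: -1866, u_from: MiB, u_to: KiB, — result: -1910784.
Now I run unitron.asunit passing v: -36, u_from: m, u_to: km, yielding -9/250.
Calling dial.markday passing d: 1781-02-11, → 1781-02-11.
Now I run dial.lunge passing n: -12, and see 1780-02-11.
Calling unitron.asunit passing v: 43/4, u_from: MB, u_to: kB, yielding 10750.
Using dial.whichday(), → Friday.
I use dial.stepdays passing n: -114, and see 1779-10-20.


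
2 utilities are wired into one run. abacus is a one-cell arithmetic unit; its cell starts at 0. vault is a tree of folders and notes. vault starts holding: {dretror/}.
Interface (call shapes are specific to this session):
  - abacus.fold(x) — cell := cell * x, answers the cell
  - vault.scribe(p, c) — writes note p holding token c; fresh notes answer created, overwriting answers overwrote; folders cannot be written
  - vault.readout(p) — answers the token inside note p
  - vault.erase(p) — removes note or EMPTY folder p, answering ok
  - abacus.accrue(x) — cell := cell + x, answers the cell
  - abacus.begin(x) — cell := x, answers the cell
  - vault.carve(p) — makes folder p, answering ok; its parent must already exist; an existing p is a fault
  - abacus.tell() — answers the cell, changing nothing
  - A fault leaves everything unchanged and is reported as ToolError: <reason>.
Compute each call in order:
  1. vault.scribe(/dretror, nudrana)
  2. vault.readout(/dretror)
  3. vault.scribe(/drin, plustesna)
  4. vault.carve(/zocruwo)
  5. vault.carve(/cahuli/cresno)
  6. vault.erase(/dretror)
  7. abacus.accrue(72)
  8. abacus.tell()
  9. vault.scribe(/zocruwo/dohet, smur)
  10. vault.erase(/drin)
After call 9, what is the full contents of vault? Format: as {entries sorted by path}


% vault.scribe p=/dretror c=nudrana
:: ToolError: is a directory
% vault.readout p=/dretror
:: ToolError: is a directory
% vault.scribe p=/drin c=plustesna
:: created
% vault.carve p=/zocruwo
:: ok
% vault.carve p=/cahuli/cresno
:: ToolError: no parent
% vault.erase p=/dretror
:: ok
% abacus.accrue x=72
:: 72
% abacus.tell
:: 72
% vault.scribe p=/zocruwo/dohet c=smur
:: created
% vault.erase p=/drin
:: ok

Answer: {drin=plustesna, zocruwo/, zocruwo/dohet=smur}


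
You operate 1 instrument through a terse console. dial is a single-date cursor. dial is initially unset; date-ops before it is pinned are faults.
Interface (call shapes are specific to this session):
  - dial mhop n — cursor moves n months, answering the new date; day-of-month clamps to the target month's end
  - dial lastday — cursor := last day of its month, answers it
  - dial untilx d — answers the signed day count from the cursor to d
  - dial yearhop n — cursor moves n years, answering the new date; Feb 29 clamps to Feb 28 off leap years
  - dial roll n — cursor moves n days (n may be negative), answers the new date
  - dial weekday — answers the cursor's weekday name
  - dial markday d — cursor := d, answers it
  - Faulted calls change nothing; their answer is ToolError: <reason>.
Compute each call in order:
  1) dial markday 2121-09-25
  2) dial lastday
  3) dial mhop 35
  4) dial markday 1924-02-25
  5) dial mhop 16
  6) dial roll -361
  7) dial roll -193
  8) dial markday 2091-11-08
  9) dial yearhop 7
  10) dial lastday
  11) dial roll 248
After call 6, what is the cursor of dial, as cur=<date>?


Answer: cur=1924-06-29

Derivation:
==> dial markday(d: 2121-09-25)
<== 2121-09-25
==> dial lastday()
<== 2121-09-30
==> dial mhop(n: 35)
<== 2124-08-30
==> dial markday(d: 1924-02-25)
<== 1924-02-25
==> dial mhop(n: 16)
<== 1925-06-25
==> dial roll(n: -361)
<== 1924-06-29
==> dial roll(n: -193)
<== 1923-12-19
==> dial markday(d: 2091-11-08)
<== 2091-11-08
==> dial yearhop(n: 7)
<== 2098-11-08
==> dial lastday()
<== 2098-11-30
==> dial roll(n: 248)
<== 2099-08-05


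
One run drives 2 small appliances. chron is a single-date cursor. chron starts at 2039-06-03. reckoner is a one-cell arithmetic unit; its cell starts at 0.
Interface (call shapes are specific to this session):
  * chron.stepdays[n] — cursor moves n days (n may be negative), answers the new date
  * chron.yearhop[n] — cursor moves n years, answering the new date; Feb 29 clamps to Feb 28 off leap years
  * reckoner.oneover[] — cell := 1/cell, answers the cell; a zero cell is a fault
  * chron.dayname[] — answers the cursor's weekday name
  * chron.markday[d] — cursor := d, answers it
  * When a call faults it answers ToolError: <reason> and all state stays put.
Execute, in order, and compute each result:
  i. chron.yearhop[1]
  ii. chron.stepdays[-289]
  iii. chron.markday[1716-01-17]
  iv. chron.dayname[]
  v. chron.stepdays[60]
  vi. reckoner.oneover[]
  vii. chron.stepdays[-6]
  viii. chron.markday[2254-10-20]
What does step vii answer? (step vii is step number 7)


-- yearhop(n=1) -> 2040-06-03
-- stepdays(n=-289) -> 2039-08-19
-- markday(d=1716-01-17) -> 1716-01-17
-- dayname() -> Friday
-- stepdays(n=60) -> 1716-03-17
-- oneover() -> ToolError: reciprocal of zero
-- stepdays(n=-6) -> 1716-03-11
-- markday(d=2254-10-20) -> 2254-10-20

Answer: 1716-03-11


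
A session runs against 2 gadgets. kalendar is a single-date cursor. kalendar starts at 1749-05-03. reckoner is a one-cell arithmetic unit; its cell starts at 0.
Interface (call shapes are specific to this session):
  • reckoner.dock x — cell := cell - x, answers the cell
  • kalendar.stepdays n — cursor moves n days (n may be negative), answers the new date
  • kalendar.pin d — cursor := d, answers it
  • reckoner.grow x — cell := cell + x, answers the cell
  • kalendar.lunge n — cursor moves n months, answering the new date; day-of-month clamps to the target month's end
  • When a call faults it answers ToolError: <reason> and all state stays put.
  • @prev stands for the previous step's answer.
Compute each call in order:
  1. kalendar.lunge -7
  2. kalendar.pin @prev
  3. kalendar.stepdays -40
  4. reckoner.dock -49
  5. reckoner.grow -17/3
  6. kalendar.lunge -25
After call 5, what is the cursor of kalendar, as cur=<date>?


>>> kalendar.lunge -7
:: 1748-10-03
>>> kalendar.pin @prev
:: 1748-10-03
>>> kalendar.stepdays -40
:: 1748-08-24
>>> reckoner.dock -49
:: 49
>>> reckoner.grow -17/3
:: 130/3
>>> kalendar.lunge -25
:: 1746-07-24

Answer: cur=1748-08-24


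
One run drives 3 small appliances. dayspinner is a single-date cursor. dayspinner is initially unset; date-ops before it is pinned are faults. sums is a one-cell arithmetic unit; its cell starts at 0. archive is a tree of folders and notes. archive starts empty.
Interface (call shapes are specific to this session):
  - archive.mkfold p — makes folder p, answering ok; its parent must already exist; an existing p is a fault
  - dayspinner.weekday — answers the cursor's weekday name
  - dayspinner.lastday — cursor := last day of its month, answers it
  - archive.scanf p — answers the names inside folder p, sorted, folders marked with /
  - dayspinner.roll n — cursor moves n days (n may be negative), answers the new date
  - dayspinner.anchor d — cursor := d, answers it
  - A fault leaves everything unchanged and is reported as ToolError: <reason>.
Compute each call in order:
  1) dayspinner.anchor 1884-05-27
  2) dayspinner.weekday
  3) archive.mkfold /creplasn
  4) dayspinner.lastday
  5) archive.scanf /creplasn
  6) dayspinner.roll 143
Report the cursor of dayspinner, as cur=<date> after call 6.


// anchor(d→1884-05-27) -> 1884-05-27
// weekday() -> Tuesday
// mkfold(p→/creplasn) -> ok
// lastday() -> 1884-05-31
// scanf(p→/creplasn) -> []
// roll(n→143) -> 1884-10-21

Answer: cur=1884-10-21


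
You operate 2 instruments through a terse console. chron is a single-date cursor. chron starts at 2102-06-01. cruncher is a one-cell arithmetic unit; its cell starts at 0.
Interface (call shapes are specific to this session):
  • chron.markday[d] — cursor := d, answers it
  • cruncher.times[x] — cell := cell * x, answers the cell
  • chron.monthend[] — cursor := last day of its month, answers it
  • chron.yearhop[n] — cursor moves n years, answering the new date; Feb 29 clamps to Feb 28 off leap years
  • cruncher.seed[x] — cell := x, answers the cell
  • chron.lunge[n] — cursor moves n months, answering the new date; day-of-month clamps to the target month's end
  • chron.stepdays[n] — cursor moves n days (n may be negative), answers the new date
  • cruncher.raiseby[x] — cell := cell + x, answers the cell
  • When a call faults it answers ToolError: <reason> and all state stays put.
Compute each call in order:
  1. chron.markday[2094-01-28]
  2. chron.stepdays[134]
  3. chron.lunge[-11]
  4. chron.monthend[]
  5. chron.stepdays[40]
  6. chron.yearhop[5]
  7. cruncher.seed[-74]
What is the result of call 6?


Answer: 2098-09-09

Derivation:
I use chron.markday(d→2094-01-28), giving 2094-01-28.
Now I run chron.stepdays(n→134), giving 2094-06-11.
Using chron.lunge(n→-11), and observe 2093-07-11.
I use chron.monthend: 2093-07-31.
Then chron.stepdays(n→40), → 2093-09-09.
Invoking chron.yearhop(n→5), and observe 2098-09-09.
Next I call cruncher.seed(x→-74), giving -74.


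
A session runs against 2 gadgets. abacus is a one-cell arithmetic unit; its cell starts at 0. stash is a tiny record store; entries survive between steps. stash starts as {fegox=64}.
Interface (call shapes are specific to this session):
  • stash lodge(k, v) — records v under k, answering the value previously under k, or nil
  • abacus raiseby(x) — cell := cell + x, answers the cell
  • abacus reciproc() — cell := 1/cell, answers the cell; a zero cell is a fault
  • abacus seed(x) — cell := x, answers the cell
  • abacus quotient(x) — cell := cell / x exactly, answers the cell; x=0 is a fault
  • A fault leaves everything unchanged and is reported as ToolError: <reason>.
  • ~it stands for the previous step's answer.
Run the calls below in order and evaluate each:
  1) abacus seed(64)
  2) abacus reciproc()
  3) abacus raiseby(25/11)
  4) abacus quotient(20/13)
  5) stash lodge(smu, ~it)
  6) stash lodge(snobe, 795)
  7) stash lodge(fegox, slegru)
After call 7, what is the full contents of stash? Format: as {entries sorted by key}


-> abacus seed(x: 64)
<- 64
-> abacus reciproc()
<- 1/64
-> abacus raiseby(x: 25/11)
<- 1611/704
-> abacus quotient(x: 20/13)
<- 20943/14080
-> stash lodge(k: smu, v: ~it)
<- nil
-> stash lodge(k: snobe, v: 795)
<- nil
-> stash lodge(k: fegox, v: slegru)
<- 64

Answer: {fegox=slegru, smu=20943/14080, snobe=795}


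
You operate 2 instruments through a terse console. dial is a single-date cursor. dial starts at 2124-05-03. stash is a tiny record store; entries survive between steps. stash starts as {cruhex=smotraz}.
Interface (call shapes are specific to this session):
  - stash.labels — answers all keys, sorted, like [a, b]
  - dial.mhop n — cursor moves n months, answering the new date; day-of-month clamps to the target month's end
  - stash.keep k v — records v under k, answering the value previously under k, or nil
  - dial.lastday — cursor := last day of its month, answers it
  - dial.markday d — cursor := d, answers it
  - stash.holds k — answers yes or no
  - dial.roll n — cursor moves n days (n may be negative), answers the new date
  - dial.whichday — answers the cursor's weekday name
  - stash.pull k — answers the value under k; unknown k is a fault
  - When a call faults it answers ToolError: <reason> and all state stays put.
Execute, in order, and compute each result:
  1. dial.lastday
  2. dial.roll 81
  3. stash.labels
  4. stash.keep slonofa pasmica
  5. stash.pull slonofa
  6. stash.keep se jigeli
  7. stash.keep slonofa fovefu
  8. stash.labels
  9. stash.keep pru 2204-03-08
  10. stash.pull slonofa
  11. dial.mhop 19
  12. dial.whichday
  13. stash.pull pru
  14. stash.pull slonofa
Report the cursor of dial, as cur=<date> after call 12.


Answer: cur=2126-03-20

Derivation:
Using dial.lastday, → 2124-05-31.
Now I run dial.roll(n→81), and get 2124-08-20.
Calling stash.labels, which returns [cruhex].
I run stash.keep(k→slonofa, v→pasmica): nil.
Then stash.pull(k→slonofa), and observe pasmica.
Now I run stash.keep(k→se, v→jigeli), which returns nil.
Using stash.keep(k→slonofa, v→fovefu), which returns pasmica.
I run stash.labels(): [cruhex, se, slonofa].
I invoke stash.keep(k→pru, v→2204-03-08), → nil.
Then stash.pull(k→slonofa), which returns fovefu.
I run dial.mhop(n→19), giving 2126-03-20.
Calling dial.whichday, → Wednesday.
Using stash.pull(k→pru), and observe 2204-03-08.
I use stash.pull(k→slonofa), — result: fovefu.


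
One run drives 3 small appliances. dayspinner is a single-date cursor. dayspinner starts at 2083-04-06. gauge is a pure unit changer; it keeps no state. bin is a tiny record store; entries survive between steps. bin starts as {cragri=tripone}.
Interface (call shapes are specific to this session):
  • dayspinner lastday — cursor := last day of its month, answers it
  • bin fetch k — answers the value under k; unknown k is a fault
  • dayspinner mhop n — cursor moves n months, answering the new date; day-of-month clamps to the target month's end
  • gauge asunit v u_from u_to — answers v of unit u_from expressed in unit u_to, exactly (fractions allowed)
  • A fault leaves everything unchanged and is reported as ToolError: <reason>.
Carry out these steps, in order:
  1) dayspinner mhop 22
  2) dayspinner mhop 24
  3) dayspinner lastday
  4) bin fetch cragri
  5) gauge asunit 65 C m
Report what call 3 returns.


Do: dayspinner mhop[n=22]
See: 2085-02-06
Do: dayspinner mhop[n=24]
See: 2087-02-06
Do: dayspinner lastday[]
See: 2087-02-28
Do: bin fetch[k=cragri]
See: tripone
Do: gauge asunit[v=65; u_from=C; u_to=m]
See: ToolError: incompatible units

Answer: 2087-02-28


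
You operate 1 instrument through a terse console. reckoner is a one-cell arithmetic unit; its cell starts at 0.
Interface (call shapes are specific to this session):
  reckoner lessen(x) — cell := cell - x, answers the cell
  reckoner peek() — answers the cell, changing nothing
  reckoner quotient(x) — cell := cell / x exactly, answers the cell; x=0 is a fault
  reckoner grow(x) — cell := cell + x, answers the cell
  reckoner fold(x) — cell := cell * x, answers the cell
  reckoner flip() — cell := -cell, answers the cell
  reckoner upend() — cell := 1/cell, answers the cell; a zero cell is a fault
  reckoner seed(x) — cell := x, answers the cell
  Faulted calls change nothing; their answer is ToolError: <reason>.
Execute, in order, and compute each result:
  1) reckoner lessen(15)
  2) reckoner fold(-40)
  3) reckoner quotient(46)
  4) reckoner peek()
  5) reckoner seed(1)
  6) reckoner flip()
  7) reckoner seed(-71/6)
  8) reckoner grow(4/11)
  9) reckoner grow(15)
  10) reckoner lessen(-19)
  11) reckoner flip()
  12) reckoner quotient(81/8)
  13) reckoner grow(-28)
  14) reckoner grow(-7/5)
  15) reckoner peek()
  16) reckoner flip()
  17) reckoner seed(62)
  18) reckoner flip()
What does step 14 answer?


Calling reckoner lessen using x=15, which returns -15.
Next I call reckoner fold using x=-40, yielding 600.
I use reckoner quotient using x=46, and see 300/23.
I use reckoner peek, and observe 300/23.
Now I run reckoner seed using x=1, → 1.
Using reckoner flip(), — result: -1.
Using reckoner seed using x=-71/6, → -71/6.
Calling reckoner grow using x=4/11, → -757/66.
Now I run reckoner grow using x=15, and see 233/66.
I call reckoner lessen using x=-19, which returns 1487/66.
I try reckoner flip(), giving -1487/66.
I invoke reckoner quotient using x=81/8, and observe -5948/2673.
I invoke reckoner grow using x=-28, → -80792/2673.
I try reckoner grow using x=-7/5, and see -422671/13365.
Next I call reckoner peek, — result: -422671/13365.
Calling reckoner flip, which returns 422671/13365.
Calling reckoner seed using x=62, — result: 62.
Invoking reckoner flip, yielding -62.

Answer: -422671/13365


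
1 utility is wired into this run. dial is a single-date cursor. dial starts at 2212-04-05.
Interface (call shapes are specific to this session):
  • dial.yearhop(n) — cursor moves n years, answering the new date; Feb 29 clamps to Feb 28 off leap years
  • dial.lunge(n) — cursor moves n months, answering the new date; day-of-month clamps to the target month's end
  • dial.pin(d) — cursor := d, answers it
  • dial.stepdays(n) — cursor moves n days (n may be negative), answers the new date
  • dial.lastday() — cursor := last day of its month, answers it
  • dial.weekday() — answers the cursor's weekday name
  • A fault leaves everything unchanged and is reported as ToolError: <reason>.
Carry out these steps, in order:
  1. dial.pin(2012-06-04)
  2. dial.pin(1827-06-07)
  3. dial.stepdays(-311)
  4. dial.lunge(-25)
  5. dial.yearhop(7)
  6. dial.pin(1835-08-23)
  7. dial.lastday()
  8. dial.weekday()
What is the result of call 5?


Invoking pin on d=2012-06-04, — result: 2012-06-04.
I call pin on d=1827-06-07, and observe 1827-06-07.
Then stepdays on n=-311, → 1826-07-31.
I run lunge on n=-25: 1824-06-30.
I try yearhop on n=7, giving 1831-06-30.
Invoking pin on d=1835-08-23: 1835-08-23.
Then lastday(), giving 1835-08-31.
Then weekday, — result: Monday.

Answer: 1831-06-30


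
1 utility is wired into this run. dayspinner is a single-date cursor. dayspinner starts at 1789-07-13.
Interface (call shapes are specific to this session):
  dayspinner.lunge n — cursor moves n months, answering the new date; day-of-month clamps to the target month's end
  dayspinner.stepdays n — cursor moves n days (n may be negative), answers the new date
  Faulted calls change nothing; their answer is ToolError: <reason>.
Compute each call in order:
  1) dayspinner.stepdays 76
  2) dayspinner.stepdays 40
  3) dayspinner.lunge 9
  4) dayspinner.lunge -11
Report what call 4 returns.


Answer: 1789-09-06

Derivation:
-> stepdays(76)
<- 1789-09-27
-> stepdays(40)
<- 1789-11-06
-> lunge(9)
<- 1790-08-06
-> lunge(-11)
<- 1789-09-06


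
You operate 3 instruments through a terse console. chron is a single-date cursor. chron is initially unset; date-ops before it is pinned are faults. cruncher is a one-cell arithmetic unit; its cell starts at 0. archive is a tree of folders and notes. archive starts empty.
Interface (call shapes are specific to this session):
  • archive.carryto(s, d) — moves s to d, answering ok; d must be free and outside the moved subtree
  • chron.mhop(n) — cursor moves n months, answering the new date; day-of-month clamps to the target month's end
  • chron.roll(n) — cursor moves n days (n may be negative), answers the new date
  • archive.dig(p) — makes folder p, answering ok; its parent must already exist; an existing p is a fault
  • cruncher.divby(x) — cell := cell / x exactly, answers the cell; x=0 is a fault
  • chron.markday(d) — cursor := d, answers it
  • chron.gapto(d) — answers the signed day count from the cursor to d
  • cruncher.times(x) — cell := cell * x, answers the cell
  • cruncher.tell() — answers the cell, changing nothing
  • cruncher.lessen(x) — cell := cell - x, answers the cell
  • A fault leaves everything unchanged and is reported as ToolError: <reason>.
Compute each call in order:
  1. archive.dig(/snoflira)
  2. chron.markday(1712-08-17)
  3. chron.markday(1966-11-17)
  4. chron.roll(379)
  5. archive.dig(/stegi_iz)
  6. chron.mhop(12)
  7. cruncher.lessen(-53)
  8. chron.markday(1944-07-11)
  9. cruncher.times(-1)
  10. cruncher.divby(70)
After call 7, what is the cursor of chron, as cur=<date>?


Answer: cur=1968-12-01

Derivation:
==> archive.dig(p→/snoflira)
<== ok
==> chron.markday(d→1712-08-17)
<== 1712-08-17
==> chron.markday(d→1966-11-17)
<== 1966-11-17
==> chron.roll(n→379)
<== 1967-12-01
==> archive.dig(p→/stegi_iz)
<== ok
==> chron.mhop(n→12)
<== 1968-12-01
==> cruncher.lessen(x→-53)
<== 53
==> chron.markday(d→1944-07-11)
<== 1944-07-11
==> cruncher.times(x→-1)
<== -53
==> cruncher.divby(x→70)
<== -53/70
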